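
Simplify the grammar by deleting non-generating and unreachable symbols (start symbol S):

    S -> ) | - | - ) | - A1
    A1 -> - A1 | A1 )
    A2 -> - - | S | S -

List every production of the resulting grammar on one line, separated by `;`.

Generating nonterminals: {A2, S}.
Reachable from S after that: {S}.
Removed useless symbols: {A1, A2} and every production mentioning them.

S -> ) | - | - )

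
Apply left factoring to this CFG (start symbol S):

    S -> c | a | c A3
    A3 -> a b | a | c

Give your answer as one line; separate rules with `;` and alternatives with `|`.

S has alternatives sharing prefix 'c': factor to S → c S' with S' → ε | A3.
A3 has alternatives sharing prefix 'a': factor to A3 → a A3' with A3' → b | ε.

S -> a | c S'; A3 -> c | a A3'; S' -> ε | A3; A3' -> b | ε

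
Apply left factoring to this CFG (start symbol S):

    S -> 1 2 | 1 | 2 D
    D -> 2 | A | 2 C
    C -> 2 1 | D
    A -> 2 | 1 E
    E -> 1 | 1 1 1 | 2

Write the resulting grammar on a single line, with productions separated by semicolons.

S has alternatives sharing prefix '1': factor to S → 1 S' with S' → 2 | ε.
D has alternatives sharing prefix '2': factor to D → 2 D' with D' → ε | C.
E has alternatives sharing prefix '1': factor to E → 1 E' with E' → ε | 1 1.

S -> 2 D | 1 S'; D -> A | 2 D'; C -> 2 1 | D; A -> 2 | 1 E; E -> 2 | 1 E'; S' -> 2 | ε; D' -> ε | C; E' -> ε | 1 1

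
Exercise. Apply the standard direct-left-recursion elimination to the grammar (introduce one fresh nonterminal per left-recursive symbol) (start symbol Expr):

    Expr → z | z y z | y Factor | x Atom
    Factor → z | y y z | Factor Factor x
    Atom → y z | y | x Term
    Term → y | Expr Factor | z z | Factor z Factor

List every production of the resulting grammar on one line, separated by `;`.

Expr → z | z y z | y Factor | x Atom; Factor → z Factor1 | y y z Factor1; Atom → y z | y | x Term; Term → y | Expr Factor | z z | Factor z Factor; Factor1 → Factor x Factor1 | eps

Directly left-recursive nonterminal: Factor.
For Factor: α = {Factor x}, β = {z, y y z}. Rewrite as Factor → β Factor1 and Factor1 → α Factor1 | ε.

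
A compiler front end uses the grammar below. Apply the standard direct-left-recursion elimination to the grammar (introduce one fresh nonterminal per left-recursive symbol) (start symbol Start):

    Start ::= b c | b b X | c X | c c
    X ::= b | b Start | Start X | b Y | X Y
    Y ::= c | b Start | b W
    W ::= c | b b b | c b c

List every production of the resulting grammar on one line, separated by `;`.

Directly left-recursive nonterminal: X.
For X: α = {Y}, β = {b, b Start, Start X, b Y}. Rewrite as X → β X1 and X1 → α X1 | ε.

Start ::= b c | b b X | c X | c c; X ::= b X1 | b Start X1 | Start X X1 | b Y X1; Y ::= c | b Start | b W; W ::= c | b b b | c b c; X1 ::= Y X1 | ε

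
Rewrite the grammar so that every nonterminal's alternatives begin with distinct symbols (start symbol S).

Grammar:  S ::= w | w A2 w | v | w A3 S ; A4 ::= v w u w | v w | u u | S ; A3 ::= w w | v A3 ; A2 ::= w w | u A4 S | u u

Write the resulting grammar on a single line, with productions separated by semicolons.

S ::= v | w S'; A4 ::= u u | S | v w A4'; A3 ::= w w | v A3; A2 ::= w w | u A2'; S' ::= ε | A2 w | A3 S; A4' ::= u w | ε; A2' ::= A4 S | u

S has alternatives sharing prefix 'w': factor to S → w S' with S' → ε | A2 w | A3 S.
A4 has alternatives sharing prefix 'v w': factor to A4 → v w A4' with A4' → u w | ε.
A2 has alternatives sharing prefix 'u': factor to A2 → u A2' with A2' → A4 S | u.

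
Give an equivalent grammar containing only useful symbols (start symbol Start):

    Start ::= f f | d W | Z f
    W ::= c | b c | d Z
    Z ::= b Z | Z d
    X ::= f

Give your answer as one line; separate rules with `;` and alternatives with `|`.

Generating nonterminals: {Start, W, X}.
Reachable from Start after that: {Start, W}.
Removed useless symbols: {X, Z} and every production mentioning them.

Start ::= f f | d W; W ::= c | b c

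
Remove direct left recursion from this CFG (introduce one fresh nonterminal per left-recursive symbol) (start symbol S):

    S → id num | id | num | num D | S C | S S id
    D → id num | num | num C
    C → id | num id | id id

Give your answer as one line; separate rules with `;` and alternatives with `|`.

S is directly left-recursive.
For S: α = {C, S id}, β = {id num, id, num, num D}. Rewrite as S → β S' and S' → α S' | ε.

S → id num S' | id S' | num S' | num D S'; D → id num | num | num C; C → id | num id | id id; S' → C S' | S id S' | eps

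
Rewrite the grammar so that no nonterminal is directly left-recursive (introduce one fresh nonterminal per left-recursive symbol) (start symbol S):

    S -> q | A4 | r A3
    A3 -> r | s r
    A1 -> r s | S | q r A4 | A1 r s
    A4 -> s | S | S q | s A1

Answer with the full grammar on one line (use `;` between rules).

S -> q | A4 | r A3; A3 -> r | s r; A1 -> r s A1' | S A1' | q r A4 A1'; A4 -> s | S | S q | s A1; A1' -> r s A1' | eps

A1 is directly left-recursive.
For A1: α = {r s}, β = {r s, S, q r A4}. Rewrite as A1 → β A1' and A1' → α A1' | ε.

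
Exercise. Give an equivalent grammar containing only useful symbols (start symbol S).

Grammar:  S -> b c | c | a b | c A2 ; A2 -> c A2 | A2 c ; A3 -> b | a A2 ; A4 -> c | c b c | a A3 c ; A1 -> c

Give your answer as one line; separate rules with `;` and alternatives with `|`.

Generating nonterminals: {A1, A3, A4, S}.
Reachable from S after that: {S}.
Removed useless symbols: {A1, A2, A3, A4} and every production mentioning them.

S -> b c | c | a b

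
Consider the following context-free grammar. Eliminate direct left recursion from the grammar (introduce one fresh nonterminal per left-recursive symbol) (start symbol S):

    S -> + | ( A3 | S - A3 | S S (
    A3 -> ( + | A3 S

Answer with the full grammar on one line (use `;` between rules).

S, A3 are directly left-recursive.
For S: α = {- A3, S (}, β = {+, ( A3}. Rewrite as S → β S' and S' → α S' | ε.
For A3: α = {S}, β = {( +}. Rewrite as A3 → β A3' and A3' → α A3' | ε.

S -> + S' | ( A3 S'; A3 -> ( + A3'; S' -> - A3 S' | S ( S' | ε; A3' -> S A3' | ε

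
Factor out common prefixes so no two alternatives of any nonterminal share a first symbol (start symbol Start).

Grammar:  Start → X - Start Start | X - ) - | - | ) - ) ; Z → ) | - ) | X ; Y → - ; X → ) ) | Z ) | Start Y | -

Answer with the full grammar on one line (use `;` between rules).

Start → - | ) - ) | X - Start1; Z → ) | - ) | X; Y → -; X → ) ) | Z ) | Start Y | -; Start1 → Start Start | ) -

Start has alternatives sharing prefix 'X -': factor to Start → X - Start1 with Start1 → Start Start | ) -.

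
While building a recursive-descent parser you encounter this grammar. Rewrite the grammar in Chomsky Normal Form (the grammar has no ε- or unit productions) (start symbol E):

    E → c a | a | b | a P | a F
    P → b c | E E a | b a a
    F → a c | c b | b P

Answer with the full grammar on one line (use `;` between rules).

Introduce a nonterminal for each terminal appearing in a rule of length ≥ 2: X1 → c, X2 → a, X3 → b.
Binarize each right-hand side of length ≥ 3 by chaining fresh nonterminals (Y1, Y2, …): affected rules were P → E E X2; P → X3 X2 X2.

E → X1 X2 | a | b | X2 P | X2 F; P → X3 X1 | E Y1 | X3 Y2; F → X2 X1 | X1 X3 | X3 P; X1 → c; X2 → a; X3 → b; Y1 → E X2; Y2 → X2 X2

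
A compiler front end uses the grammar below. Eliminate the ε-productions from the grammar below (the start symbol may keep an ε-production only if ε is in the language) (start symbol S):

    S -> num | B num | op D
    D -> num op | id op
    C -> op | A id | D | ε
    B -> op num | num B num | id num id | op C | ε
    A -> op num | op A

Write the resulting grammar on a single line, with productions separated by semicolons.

Nullable set = {B, C}.
ε ∉ L(G), so no ε-production is kept.
Expand every rule over subsets of its nullable positions: B → num B num gives num B num | num num. B → op C gives op C | op.

S -> num | B num | op D; D -> num op | id op; C -> op | A id | D; B -> op num | num B num | num num | id num id | op C | op; A -> op num | op A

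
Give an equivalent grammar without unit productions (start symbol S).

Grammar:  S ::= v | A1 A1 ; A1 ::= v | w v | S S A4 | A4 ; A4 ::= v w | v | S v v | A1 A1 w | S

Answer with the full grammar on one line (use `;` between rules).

S ::= v | A1 A1; A1 ::= v w | v | S v v | A1 A1 w | w v | S S A4 | A1 A1; A4 ::= v w | v | S v v | A1 A1 w | A1 A1

Unit pairs: A1 ⇒* {A4, S}; A4 ⇒* {S}.
Replace each nonterminal's rules with the union of the non-unit rules of every nonterminal it unit-derives.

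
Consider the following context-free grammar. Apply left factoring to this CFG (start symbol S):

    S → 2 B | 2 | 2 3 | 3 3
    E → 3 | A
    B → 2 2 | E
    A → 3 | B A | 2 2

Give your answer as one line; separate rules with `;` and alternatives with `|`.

S has alternatives sharing prefix '2': factor to S → 2 S' with S' → B | ε | 3.

S → 3 3 | 2 S'; E → 3 | A; B → 2 2 | E; A → 3 | B A | 2 2; S' → B | epsilon | 3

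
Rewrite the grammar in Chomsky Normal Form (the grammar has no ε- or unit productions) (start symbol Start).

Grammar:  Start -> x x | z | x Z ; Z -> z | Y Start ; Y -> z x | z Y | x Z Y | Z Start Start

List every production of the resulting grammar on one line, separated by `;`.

Start -> X1 X1 | z | X1 Z; Z -> z | Y Start; Y -> X2 X1 | X2 Y | X1 Y1 | Z Y2; X1 -> x; X2 -> z; Y1 -> Z Y; Y2 -> Start Start

Introduce a nonterminal for each terminal appearing in a rule of length ≥ 2: X1 → x, X2 → z.
Binarize each right-hand side of length ≥ 3 by chaining fresh nonterminals (Y1, Y2, …): affected rules were Y → X1 Z Y; Y → Z Start Start.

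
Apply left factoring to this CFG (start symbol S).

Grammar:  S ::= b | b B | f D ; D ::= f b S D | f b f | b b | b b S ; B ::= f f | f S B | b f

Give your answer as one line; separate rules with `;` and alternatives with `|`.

S ::= f D | b S'; D ::= f b D' | b b D''; B ::= b f | f B'; S' ::= ε | B; D' ::= S D | f; D'' ::= ε | S; B' ::= f | S B

S has alternatives sharing prefix 'b': factor to S → b S' with S' → ε | B.
D has alternatives sharing prefix 'f b': factor to D → f b D' with D' → S D | f.
D has alternatives sharing prefix 'b b': factor to D → b b D'' with D'' → ε | S.
B has alternatives sharing prefix 'f': factor to B → f B' with B' → f | S B.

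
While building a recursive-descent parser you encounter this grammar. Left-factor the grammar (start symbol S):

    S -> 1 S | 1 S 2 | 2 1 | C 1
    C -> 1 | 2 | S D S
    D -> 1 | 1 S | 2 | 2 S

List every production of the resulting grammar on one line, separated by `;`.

S has alternatives sharing prefix '1 S': factor to S → 1 S S' with S' → ε | 2.
D has alternatives sharing prefix '1': factor to D → 1 D' with D' → ε | S.
D has alternatives sharing prefix '2': factor to D → 2 D'' with D'' → ε | S.

S -> 2 1 | C 1 | 1 S S'; C -> 1 | 2 | S D S; D -> 1 D' | 2 D''; S' -> ε | 2; D' -> ε | S; D'' -> ε | S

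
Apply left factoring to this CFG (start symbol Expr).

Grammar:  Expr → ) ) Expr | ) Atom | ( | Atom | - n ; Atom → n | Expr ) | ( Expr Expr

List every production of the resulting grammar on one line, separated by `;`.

Expr has alternatives sharing prefix ')': factor to Expr → ) Expr1 with Expr1 → ) Expr | Atom.

Expr → ( | Atom | - n | ) Expr1; Atom → n | Expr ) | ( Expr Expr; Expr1 → ) Expr | Atom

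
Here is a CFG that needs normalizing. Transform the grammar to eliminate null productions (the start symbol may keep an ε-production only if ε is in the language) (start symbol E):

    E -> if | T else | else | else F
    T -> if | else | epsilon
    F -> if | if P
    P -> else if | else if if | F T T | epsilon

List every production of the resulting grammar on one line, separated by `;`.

The nullable symbols are {P, T}.
ε ∉ L(G), so no ε-production is kept.
Expand every rule over subsets of its nullable positions: E → T else gives T else | else. P → F T T gives F T T | F T | F.

E -> if | T else | else | else F; T -> if | else; F -> if | if P; P -> else if | else if if | F T T | F T | F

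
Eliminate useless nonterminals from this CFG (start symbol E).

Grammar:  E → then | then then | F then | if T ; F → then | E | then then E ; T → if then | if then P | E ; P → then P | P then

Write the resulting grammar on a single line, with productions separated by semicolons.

Generating nonterminals: {E, F, T}.
Reachable from E after that: {E, F, T}.
Removed useless symbols: {P} and every production mentioning them.

E → then | then then | F then | if T; F → then | E | then then E; T → if then | E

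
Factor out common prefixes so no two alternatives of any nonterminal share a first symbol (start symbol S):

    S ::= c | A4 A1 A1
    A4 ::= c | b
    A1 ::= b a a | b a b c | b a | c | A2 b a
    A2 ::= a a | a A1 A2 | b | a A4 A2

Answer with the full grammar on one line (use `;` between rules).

A1 has alternatives sharing prefix 'b a': factor to A1 → b a A1' with A1' → a | b c | ε.
A2 has alternatives sharing prefix 'a': factor to A2 → a A2' with A2' → a | A1 A2 | A4 A2.

S ::= c | A4 A1 A1; A4 ::= c | b; A1 ::= c | A2 b a | b a A1'; A2 ::= b | a A2'; A1' ::= a | b c | ε; A2' ::= a | A1 A2 | A4 A2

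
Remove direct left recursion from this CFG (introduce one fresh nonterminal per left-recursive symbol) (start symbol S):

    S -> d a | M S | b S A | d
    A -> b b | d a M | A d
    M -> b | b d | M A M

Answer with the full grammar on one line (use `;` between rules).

S -> d a | M S | b S A | d; A -> b b A' | d a M A'; M -> b M' | b d M'; A' -> d A' | ε; M' -> A M M' | ε

Directly left-recursive nonterminals: A, M.
For A: α = {d}, β = {b b, d a M}. Rewrite as A → β A' and A' → α A' | ε.
For M: α = {A M}, β = {b, b d}. Rewrite as M → β M' and M' → α M' | ε.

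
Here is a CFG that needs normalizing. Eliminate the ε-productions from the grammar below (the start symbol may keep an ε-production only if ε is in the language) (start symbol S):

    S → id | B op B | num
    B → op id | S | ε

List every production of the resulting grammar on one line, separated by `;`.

S → id | B op B | B op | op B | op | num; B → op id | S

Nullable nonterminals: {B}.
ε ∉ L(G), so no ε-production is kept.
Add the nullable-subset variants: S → B op B gives B op B | B op | op B | op.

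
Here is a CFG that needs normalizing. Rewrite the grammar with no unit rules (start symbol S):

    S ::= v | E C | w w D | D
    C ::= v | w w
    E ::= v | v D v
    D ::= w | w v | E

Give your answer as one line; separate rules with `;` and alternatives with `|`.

Unit pairs: D ⇒* {E}; S ⇒* {D, E}.
For each unit pair (A, B), copy every non-unit production of B to A, then drop all unit productions.

S ::= v | v D v | w | w v | E C | w w D; C ::= v | w w; E ::= v | v D v; D ::= v | v D v | w | w v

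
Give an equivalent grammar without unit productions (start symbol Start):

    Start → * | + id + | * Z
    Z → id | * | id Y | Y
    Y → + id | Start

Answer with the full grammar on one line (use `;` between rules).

Unit pairs: Y ⇒* {Start}; Z ⇒* {Start, Y}.
Replace each nonterminal's rules with the union of the non-unit rules of every nonterminal it unit-derives.

Start → * | + id + | * Z; Z → id | * | id Y | + id + | * Z | + id; Y → * | + id + | * Z | + id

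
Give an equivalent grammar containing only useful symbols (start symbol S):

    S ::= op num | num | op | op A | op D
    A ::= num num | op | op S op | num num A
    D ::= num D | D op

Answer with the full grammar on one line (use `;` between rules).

Generating nonterminals: {A, S}.
Reachable from S after that: {A, S}.
Removed useless symbols: {D} and every production mentioning them.

S ::= op num | num | op | op A; A ::= num num | op | op S op | num num A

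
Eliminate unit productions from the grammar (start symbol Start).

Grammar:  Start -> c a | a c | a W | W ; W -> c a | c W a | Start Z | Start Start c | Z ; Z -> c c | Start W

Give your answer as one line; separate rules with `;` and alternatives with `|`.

Unit pairs: Start ⇒* {W, Z}; W ⇒* {Z}.
For each unit pair (A, B), copy every non-unit production of B to A, then drop all unit productions.

Start -> c c | Start W | c a | a c | a W | c W a | Start Z | Start Start c; W -> c c | Start W | c a | c W a | Start Z | Start Start c; Z -> c c | Start W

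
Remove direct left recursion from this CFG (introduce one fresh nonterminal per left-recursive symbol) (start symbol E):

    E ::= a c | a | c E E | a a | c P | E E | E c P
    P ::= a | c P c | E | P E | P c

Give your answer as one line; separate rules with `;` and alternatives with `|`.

E ::= a c E' | a E' | c E E E' | a a E' | c P E'; P ::= a P' | c P c P' | E P'; E' ::= E E' | c P E' | ε; P' ::= E P' | c P' | ε

Left recursion appears on E, P.
For E: α = {E, c P}, β = {a c, a, c E E, a a, c P}. Rewrite as E → β E' and E' → α E' | ε.
For P: α = {E, c}, β = {a, c P c, E}. Rewrite as P → β P' and P' → α P' | ε.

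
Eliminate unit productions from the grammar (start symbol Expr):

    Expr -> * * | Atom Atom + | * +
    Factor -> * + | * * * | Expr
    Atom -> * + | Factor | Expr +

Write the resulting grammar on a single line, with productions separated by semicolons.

Unit pairs: Atom ⇒* {Expr, Factor}; Factor ⇒* {Expr}.
For every A with A ⇒* B via unit rules, add B's non-unit alternatives to A; then delete every rule of the form X → Y.

Expr -> * * | Atom Atom + | * +; Factor -> * + | * * * | * * | Atom Atom +; Atom -> * + | Expr + | * * * | * * | Atom Atom +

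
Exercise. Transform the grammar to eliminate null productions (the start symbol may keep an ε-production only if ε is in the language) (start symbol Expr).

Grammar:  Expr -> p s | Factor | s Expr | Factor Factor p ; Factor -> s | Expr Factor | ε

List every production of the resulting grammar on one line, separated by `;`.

Nullable nonterminals: {Expr, Factor}.
ε ∈ L(G) since Expr is nullable, so keep Expr → ε.
Expand every rule over subsets of its nullable positions: Expr → s Expr gives s Expr | s. Expr → Factor Factor p gives Factor Factor p | Factor p | p. Factor → Expr Factor gives Expr Factor | Expr.

Expr -> p s | Factor | s Expr | s | Factor Factor p | Factor p | p | ε; Factor -> s | Expr Factor | Expr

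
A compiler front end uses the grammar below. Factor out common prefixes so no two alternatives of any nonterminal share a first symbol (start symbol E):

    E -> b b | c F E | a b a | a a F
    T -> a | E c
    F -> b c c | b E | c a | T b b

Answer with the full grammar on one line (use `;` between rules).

E -> b b | c F E | a E'; T -> a | E c; F -> c a | T b b | b F'; E' -> b a | a F; F' -> c c | E

E has alternatives sharing prefix 'a': factor to E → a E' with E' → b a | a F.
F has alternatives sharing prefix 'b': factor to F → b F' with F' → c c | E.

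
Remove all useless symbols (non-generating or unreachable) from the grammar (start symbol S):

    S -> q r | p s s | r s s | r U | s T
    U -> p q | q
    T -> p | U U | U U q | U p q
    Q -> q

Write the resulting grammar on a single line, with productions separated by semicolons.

S -> q r | p s s | r s s | r U | s T; U -> p q | q; T -> p | U U | U U q | U p q

Generating nonterminals: {Q, S, T, U}.
Reachable from S after that: {S, T, U}.
Removed useless symbols: {Q} and every production mentioning them.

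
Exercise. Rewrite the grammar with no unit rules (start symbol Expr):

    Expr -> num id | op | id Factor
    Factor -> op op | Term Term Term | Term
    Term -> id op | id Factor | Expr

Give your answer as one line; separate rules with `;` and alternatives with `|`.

Expr -> num id | op | id Factor; Factor -> id op | id Factor | op op | Term Term Term | num id | op; Term -> id op | id Factor | num id | op

Unit pairs: Factor ⇒* {Expr, Term}; Term ⇒* {Expr}.
Replace each nonterminal's rules with the union of the non-unit rules of every nonterminal it unit-derives.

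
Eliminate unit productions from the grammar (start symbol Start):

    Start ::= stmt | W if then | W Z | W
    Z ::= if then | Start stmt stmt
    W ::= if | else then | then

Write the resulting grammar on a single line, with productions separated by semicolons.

Start ::= stmt | W if then | W Z | if | else then | then; Z ::= if then | Start stmt stmt; W ::= if | else then | then

Unit pairs: Start ⇒* {W}.
For every A with A ⇒* B via unit rules, add B's non-unit alternatives to A; then delete every rule of the form X → Y.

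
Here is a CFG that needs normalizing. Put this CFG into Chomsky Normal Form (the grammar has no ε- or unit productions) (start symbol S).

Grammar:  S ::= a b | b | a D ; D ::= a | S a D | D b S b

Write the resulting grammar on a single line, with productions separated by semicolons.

S ::= X1 X2 | b | X1 D; D ::= a | S Y1 | D Y2; X1 ::= a; X2 ::= b; Y1 ::= X1 D; Y2 ::= X2 Y3; Y3 ::= S X2

Introduce a nonterminal for each terminal appearing in a rule of length ≥ 2: X1 → a, X2 → b.
Binarize each right-hand side of length ≥ 3 by chaining fresh nonterminals (Y1, Y2, …): affected rules were D → S X1 D; D → D X2 S X2.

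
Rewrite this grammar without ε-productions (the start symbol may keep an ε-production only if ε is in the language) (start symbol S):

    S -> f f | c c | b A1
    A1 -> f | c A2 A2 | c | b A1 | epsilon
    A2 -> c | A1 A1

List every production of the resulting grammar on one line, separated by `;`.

S -> f f | c c | b A1 | b; A1 -> f | c A2 A2 | c A2 | c | b A1 | b; A2 -> c | A1 A1 | A1

The nullable symbols are {A1, A2}.
ε ∉ L(G), so no ε-production is kept.
Expand every rule over subsets of its nullable positions: S → b A1 gives b A1 | b. A1 → c A2 A2 gives c A2 A2 | c A2 | c. A1 → b A1 gives b A1 | b. A2 → A1 A1 gives A1 A1 | A1.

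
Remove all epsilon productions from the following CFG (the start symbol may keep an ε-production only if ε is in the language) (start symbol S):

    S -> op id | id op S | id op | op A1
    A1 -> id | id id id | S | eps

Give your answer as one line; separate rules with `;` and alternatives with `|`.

Nullable nonterminals: {A1}.
ε ∉ L(G), so no ε-production is kept.
Expand every rule over subsets of its nullable positions: S → op A1 gives op A1 | op.

S -> op id | id op S | id op | op A1 | op; A1 -> id | id id id | S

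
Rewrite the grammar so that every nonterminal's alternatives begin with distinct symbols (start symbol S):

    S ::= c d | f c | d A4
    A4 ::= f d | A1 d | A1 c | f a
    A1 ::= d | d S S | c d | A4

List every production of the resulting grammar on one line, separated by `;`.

A4 has alternatives sharing prefix 'f': factor to A4 → f A4' with A4' → d | a.
A4 has alternatives sharing prefix 'A1': factor to A4 → A1 A4'' with A4'' → d | c.
A1 has alternatives sharing prefix 'd': factor to A1 → d A1' with A1' → ε | S S.

S ::= c d | f c | d A4; A4 ::= f A4' | A1 A4''; A1 ::= c d | A4 | d A1'; A4' ::= d | a; A4'' ::= d | c; A1' ::= eps | S S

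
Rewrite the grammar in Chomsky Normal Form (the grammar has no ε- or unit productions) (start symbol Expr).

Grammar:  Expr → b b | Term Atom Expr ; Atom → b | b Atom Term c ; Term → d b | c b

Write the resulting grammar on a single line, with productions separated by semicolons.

Introduce a nonterminal for each terminal appearing in a rule of length ≥ 2: X1 → b, X2 → c, X3 → d.
Binarize each right-hand side of length ≥ 3 by chaining fresh nonterminals (Y1, Y2, …): affected rules were Expr → Term Atom Expr; Atom → X1 Atom Term X2.

Expr → X1 X1 | Term Y1; Atom → b | X1 Y2; Term → X3 X1 | X2 X1; X1 → b; X2 → c; X3 → d; Y1 → Atom Expr; Y2 → Atom Y3; Y3 → Term X2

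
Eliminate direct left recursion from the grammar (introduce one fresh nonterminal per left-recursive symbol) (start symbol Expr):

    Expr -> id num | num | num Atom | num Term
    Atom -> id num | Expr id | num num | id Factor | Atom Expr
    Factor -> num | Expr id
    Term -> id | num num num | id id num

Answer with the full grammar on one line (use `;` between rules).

Directly left-recursive nonterminal: Atom.
For Atom: α = {Expr}, β = {id num, Expr id, num num, id Factor}. Rewrite as Atom → β Atom1 and Atom1 → α Atom1 | ε.

Expr -> id num | num | num Atom | num Term; Atom -> id num Atom1 | Expr id Atom1 | num num Atom1 | id Factor Atom1; Factor -> num | Expr id; Term -> id | num num num | id id num; Atom1 -> Expr Atom1 | ε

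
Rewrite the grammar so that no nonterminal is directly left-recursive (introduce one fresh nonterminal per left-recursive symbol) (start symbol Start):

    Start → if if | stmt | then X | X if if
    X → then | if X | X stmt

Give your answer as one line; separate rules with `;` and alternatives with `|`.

Start → if if | stmt | then X | X if if; X → then X1 | if X X1; X1 → stmt X1 | epsilon

Directly left-recursive nonterminal: X.
For X: α = {stmt}, β = {then, if X}. Rewrite as X → β X1 and X1 → α X1 | ε.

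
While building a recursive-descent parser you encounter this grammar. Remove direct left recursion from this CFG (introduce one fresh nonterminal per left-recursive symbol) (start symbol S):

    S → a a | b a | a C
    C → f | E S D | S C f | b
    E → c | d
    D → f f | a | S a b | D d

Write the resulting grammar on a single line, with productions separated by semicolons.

Directly left-recursive nonterminal: D.
For D: α = {d}, β = {f f, a, S a b}. Rewrite as D → β D' and D' → α D' | ε.

S → a a | b a | a C; C → f | E S D | S C f | b; E → c | d; D → f f D' | a D' | S a b D'; D' → d D' | ε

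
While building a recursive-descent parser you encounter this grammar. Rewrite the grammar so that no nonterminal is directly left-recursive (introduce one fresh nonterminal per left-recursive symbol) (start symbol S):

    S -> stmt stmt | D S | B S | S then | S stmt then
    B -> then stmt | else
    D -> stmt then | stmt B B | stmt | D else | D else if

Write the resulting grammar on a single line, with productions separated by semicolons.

S -> stmt stmt S' | D S S' | B S S'; B -> then stmt | else; D -> stmt then D' | stmt B B D' | stmt D'; S' -> then S' | stmt then S' | ε; D' -> else D' | else if D' | ε

Left recursion appears on S, D.
For S: α = {then, stmt then}, β = {stmt stmt, D S, B S}. Rewrite as S → β S' and S' → α S' | ε.
For D: α = {else, else if}, β = {stmt then, stmt B B, stmt}. Rewrite as D → β D' and D' → α D' | ε.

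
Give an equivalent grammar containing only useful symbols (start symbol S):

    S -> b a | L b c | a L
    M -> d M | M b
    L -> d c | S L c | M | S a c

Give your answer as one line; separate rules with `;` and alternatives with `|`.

Generating nonterminals: {L, S}.
Reachable from S after that: {L, S}.
Removed useless symbols: {M} and every production mentioning them.

S -> b a | L b c | a L; L -> d c | S L c | S a c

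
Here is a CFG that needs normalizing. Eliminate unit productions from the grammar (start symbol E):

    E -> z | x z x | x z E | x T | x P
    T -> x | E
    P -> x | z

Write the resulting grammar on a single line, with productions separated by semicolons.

E -> z | x z x | x z E | x T | x P; T -> z | x z x | x z E | x T | x P | x; P -> x | z

Unit pairs: T ⇒* {E}.
For each unit pair (A, B), copy every non-unit production of B to A, then drop all unit productions.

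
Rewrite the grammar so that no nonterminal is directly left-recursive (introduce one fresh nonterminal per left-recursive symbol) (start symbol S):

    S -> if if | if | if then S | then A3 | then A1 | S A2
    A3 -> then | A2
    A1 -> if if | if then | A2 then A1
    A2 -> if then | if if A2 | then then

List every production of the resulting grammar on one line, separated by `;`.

S -> if if S' | if S' | if then S S' | then A3 S' | then A1 S'; A3 -> then | A2; A1 -> if if | if then | A2 then A1; A2 -> if then | if if A2 | then then; S' -> A2 S' | ε

Left recursion appears on S.
For S: α = {A2}, β = {if if, if, if then S, then A3, then A1}. Rewrite as S → β S' and S' → α S' | ε.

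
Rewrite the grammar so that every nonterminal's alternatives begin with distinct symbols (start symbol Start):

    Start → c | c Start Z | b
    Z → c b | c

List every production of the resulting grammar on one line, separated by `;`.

Start has alternatives sharing prefix 'c': factor to Start → c Start1 with Start1 → ε | Start Z.
Z has alternatives sharing prefix 'c': factor to Z → c Z1 with Z1 → b | ε.

Start → b | c Start1; Z → c Z1; Start1 → ε | Start Z; Z1 → b | ε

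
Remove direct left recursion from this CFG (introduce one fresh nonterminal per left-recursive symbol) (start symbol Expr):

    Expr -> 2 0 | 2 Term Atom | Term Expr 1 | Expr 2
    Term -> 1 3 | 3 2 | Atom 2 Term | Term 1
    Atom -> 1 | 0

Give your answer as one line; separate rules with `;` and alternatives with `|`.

Directly left-recursive nonterminals: Expr, Term.
For Expr: α = {2}, β = {2 0, 2 Term Atom, Term Expr 1}. Rewrite as Expr → β Expr1 and Expr1 → α Expr1 | ε.
For Term: α = {1}, β = {1 3, 3 2, Atom 2 Term}. Rewrite as Term → β Term1 and Term1 → α Term1 | ε.

Expr -> 2 0 Expr1 | 2 Term Atom Expr1 | Term Expr 1 Expr1; Term -> 1 3 Term1 | 3 2 Term1 | Atom 2 Term Term1; Atom -> 1 | 0; Expr1 -> 2 Expr1 | ε; Term1 -> 1 Term1 | ε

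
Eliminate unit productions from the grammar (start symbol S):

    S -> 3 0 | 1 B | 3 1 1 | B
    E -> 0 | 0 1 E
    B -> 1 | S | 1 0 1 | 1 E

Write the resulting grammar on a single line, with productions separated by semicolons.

Unit pairs: B ⇒* {S}; S ⇒* {B}.
For every A with A ⇒* B via unit rules, add B's non-unit alternatives to A; then delete every rule of the form X → Y.

S -> 1 | 1 0 1 | 1 E | 3 0 | 1 B | 3 1 1; E -> 0 | 0 1 E; B -> 1 | 1 0 1 | 1 E | 3 0 | 1 B | 3 1 1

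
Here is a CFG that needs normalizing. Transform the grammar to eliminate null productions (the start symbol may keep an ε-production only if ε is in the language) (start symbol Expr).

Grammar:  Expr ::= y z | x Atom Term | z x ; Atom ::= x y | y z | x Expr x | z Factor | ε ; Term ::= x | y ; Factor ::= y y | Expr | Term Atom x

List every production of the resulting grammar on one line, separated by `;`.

Nullable nonterminals: {Atom}.
ε ∉ L(G), so no ε-production is kept.
Add the nullable-subset variants: Expr → x Atom Term gives x Atom Term | x Term. Factor → Term Atom x gives Term Atom x | Term x.

Expr ::= y z | x Atom Term | x Term | z x; Atom ::= x y | y z | x Expr x | z Factor; Term ::= x | y; Factor ::= y y | Expr | Term Atom x | Term x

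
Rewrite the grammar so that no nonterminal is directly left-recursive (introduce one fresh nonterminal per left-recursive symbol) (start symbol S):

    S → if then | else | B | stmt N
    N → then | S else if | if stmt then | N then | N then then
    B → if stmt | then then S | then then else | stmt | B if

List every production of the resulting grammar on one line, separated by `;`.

Directly left-recursive nonterminals: N, B.
For N: α = {then, then then}, β = {then, S else if, if stmt then}. Rewrite as N → β N' and N' → α N' | ε.
For B: α = {if}, β = {if stmt, then then S, then then else, stmt}. Rewrite as B → β B' and B' → α B' | ε.

S → if then | else | B | stmt N; N → then N' | S else if N' | if stmt then N'; B → if stmt B' | then then S B' | then then else B' | stmt B'; N' → then N' | then then N' | ε; B' → if B' | ε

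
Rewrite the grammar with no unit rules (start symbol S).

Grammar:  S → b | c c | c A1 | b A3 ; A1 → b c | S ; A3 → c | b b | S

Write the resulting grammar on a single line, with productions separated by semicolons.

Unit pairs: A1 ⇒* {S}; A3 ⇒* {S}.
Replace each nonterminal's rules with the union of the non-unit rules of every nonterminal it unit-derives.

S → b | c c | c A1 | b A3; A1 → b c | b | c c | c A1 | b A3; A3 → b | c c | c A1 | b A3 | c | b b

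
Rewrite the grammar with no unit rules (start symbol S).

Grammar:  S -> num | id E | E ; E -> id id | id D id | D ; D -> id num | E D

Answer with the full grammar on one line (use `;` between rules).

S -> id id | id D id | id num | E D | num | id E; E -> id id | id D id | id num | E D; D -> id num | E D

Unit pairs: E ⇒* {D}; S ⇒* {D, E}.
For each unit pair (A, B), copy every non-unit production of B to A, then drop all unit productions.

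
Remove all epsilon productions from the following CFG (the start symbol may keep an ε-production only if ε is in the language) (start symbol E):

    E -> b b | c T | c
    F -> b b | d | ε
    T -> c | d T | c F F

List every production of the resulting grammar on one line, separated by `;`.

E -> b b | c T | c; F -> b b | d; T -> c | d T | c F F | c F

Nullable set = {F}.
ε ∉ L(G), so no ε-production is kept.
For each production, add variants omitting each subset of nullable occurrences: T → c F F gives c F F | c F.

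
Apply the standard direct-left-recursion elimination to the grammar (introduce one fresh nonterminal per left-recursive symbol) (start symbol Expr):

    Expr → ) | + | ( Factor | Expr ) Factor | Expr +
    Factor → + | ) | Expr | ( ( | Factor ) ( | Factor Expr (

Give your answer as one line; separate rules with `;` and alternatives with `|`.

Expr, Factor are directly left-recursive.
For Expr: α = {) Factor, +}, β = {), +, ( Factor}. Rewrite as Expr → β Expr1 and Expr1 → α Expr1 | ε.
For Factor: α = {) (, Expr (}, β = {+, ), Expr, ( (}. Rewrite as Factor → β Factor1 and Factor1 → α Factor1 | ε.

Expr → ) Expr1 | + Expr1 | ( Factor Expr1; Factor → + Factor1 | ) Factor1 | Expr Factor1 | ( ( Factor1; Expr1 → ) Factor Expr1 | + Expr1 | ε; Factor1 → ) ( Factor1 | Expr ( Factor1 | ε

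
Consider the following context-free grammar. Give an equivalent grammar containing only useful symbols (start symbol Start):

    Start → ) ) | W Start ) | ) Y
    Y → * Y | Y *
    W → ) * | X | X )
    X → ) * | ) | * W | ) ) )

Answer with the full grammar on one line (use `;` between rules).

Generating nonterminals: {Start, W, X}.
Reachable from Start after that: {Start, W, X}.
Removed useless symbols: {Y} and every production mentioning them.

Start → ) ) | W Start ); W → ) * | X | X ); X → ) * | ) | * W | ) ) )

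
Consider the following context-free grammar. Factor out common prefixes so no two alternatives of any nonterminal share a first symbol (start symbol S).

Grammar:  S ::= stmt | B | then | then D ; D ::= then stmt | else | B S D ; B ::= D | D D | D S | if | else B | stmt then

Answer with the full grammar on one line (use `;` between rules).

S has alternatives sharing prefix 'then': factor to S → then S' with S' → ε | D.
B has alternatives sharing prefix 'D': factor to B → D B' with B' → ε | D | S.

S ::= stmt | B | then S'; D ::= then stmt | else | B S D; B ::= if | else B | stmt then | D B'; S' ::= ε | D; B' ::= ε | D | S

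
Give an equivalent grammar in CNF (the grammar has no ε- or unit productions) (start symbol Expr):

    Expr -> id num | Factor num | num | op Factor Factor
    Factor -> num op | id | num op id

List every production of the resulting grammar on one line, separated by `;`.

Introduce a nonterminal for each terminal appearing in a rule of length ≥ 2: X1 → id, X2 → num, X3 → op.
Binarize each right-hand side of length ≥ 3 by chaining fresh nonterminals (Y1, Y2, …): affected rules were Expr → X3 Factor Factor; Factor → X2 X3 X1.

Expr -> X1 X2 | Factor X2 | num | X3 Y1; Factor -> X2 X3 | id | X2 Y2; X1 -> id; X2 -> num; X3 -> op; Y1 -> Factor Factor; Y2 -> X3 X1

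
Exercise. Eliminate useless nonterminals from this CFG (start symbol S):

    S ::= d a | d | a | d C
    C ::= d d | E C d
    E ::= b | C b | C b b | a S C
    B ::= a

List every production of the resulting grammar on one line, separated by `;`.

Generating nonterminals: {B, C, E, S}.
Reachable from S after that: {C, E, S}.
Removed useless symbols: {B} and every production mentioning them.

S ::= d a | d | a | d C; C ::= d d | E C d; E ::= b | C b | C b b | a S C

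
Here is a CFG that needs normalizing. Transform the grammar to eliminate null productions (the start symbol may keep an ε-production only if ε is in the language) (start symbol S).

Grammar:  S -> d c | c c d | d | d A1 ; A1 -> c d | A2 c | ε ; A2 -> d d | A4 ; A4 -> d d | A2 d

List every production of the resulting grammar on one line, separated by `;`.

S -> d c | c c d | d | d A1; A1 -> c d | A2 c; A2 -> d d | A4; A4 -> d d | A2 d

Nullable set = {A1}.
ε ∉ L(G), so no ε-production is kept.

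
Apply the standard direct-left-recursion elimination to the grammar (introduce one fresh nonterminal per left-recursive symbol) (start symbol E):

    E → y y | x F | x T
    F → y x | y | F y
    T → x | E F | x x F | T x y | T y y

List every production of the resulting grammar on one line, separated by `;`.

E → y y | x F | x T; F → y x F' | y F'; T → x T' | E F T' | x x F T'; F' → y F' | eps; T' → x y T' | y y T' | eps

F, T are directly left-recursive.
For F: α = {y}, β = {y x, y}. Rewrite as F → β F' and F' → α F' | ε.
For T: α = {x y, y y}, β = {x, E F, x x F}. Rewrite as T → β T' and T' → α T' | ε.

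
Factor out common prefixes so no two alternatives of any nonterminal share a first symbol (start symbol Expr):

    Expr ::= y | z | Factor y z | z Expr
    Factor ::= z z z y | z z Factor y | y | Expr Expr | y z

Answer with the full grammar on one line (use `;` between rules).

Expr has alternatives sharing prefix 'z': factor to Expr → z Expr1 with Expr1 → ε | Expr.
Factor has alternatives sharing prefix 'z z': factor to Factor → z z Factor1 with Factor1 → z y | Factor y.
Factor has alternatives sharing prefix 'y': factor to Factor → y Factor2 with Factor2 → ε | z.

Expr ::= y | Factor y z | z Expr1; Factor ::= Expr Expr | z z Factor1 | y Factor2; Expr1 ::= epsilon | Expr; Factor1 ::= z y | Factor y; Factor2 ::= epsilon | z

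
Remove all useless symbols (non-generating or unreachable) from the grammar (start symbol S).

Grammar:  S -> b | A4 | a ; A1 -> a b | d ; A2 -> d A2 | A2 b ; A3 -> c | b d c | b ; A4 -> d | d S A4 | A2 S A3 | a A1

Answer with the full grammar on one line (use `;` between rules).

Generating nonterminals: {A1, A3, A4, S}.
Reachable from S after that: {A1, A4, S}.
Removed useless symbols: {A2, A3} and every production mentioning them.

S -> b | A4 | a; A1 -> a b | d; A4 -> d | d S A4 | a A1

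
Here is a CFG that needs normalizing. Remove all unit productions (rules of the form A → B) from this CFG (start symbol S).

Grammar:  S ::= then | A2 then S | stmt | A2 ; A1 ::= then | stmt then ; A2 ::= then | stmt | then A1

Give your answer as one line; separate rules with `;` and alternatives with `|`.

S ::= then | stmt | then A1 | A2 then S; A1 ::= then | stmt then; A2 ::= then | stmt | then A1

Unit pairs: S ⇒* {A2}.
Replace each nonterminal's rules with the union of the non-unit rules of every nonterminal it unit-derives.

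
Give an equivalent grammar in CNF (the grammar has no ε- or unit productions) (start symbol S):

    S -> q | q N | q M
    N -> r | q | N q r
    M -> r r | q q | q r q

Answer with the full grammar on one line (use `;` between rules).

S -> q | X1 N | X1 M; N -> r | q | N Y1; M -> X2 X2 | X1 X1 | X1 Y2; X1 -> q; X2 -> r; Y1 -> X1 X2; Y2 -> X2 X1

Introduce a nonterminal for each terminal appearing in a rule of length ≥ 2: X1 → q, X2 → r.
Binarize each right-hand side of length ≥ 3 by chaining fresh nonterminals (Y1, Y2, …): affected rules were N → N X1 X2; M → X1 X2 X1.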